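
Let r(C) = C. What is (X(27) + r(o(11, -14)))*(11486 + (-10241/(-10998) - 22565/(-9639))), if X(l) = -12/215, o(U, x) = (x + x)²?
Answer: 11404843022950946/1266227235 ≈ 9.0069e+6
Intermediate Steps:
o(U, x) = 4*x² (o(U, x) = (2*x)² = 4*x²)
X(l) = -12/215 (X(l) = -12*1/215 = -12/215)
(X(27) + r(o(11, -14)))*(11486 + (-10241/(-10998) - 22565/(-9639))) = (-12/215 + 4*(-14)²)*(11486 + (-10241/(-10998) - 22565/(-9639))) = (-12/215 + 4*196)*(11486 + (-10241*(-1/10998) - 22565*(-1/9639))) = (-12/215 + 784)*(11486 + (10241/10998 + 22565/9639)) = 168548*(11486 + 38542541/11778858)/215 = (168548/215)*(135330505529/11778858) = 11404843022950946/1266227235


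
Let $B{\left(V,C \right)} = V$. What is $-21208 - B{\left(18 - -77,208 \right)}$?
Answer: $-21303$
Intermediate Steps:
$-21208 - B{\left(18 - -77,208 \right)} = -21208 - \left(18 - -77\right) = -21208 - \left(18 + 77\right) = -21208 - 95 = -21303$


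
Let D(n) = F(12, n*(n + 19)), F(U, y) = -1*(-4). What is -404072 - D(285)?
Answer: -404076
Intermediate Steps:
F(U, y) = 4
D(n) = 4
-404072 - D(285) = -404072 - 1*4 = -404072 - 4 = -404076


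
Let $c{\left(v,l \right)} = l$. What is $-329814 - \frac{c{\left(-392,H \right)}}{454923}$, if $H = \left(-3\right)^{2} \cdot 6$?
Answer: $- \frac{5557036088}{16849} \approx -3.2981 \cdot 10^{5}$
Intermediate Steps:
$H = 54$ ($H = 9 \cdot 6 = 54$)
$-329814 - \frac{c{\left(-392,H \right)}}{454923} = -329814 - \frac{54}{454923} = -329814 - 54 \cdot \frac{1}{454923} = -329814 - \frac{2}{16849} = - \frac{5557036088}{16849}$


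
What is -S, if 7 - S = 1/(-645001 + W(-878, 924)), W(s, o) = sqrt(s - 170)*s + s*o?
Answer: 4*(-3073*sqrt(262) + 2548478*I)/(-1456273*I + 1756*sqrt(262)) ≈ -7.0 + 1.3388e-8*I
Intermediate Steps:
W(s, o) = o*s + s*sqrt(-170 + s) (W(s, o) = sqrt(-170 + s)*s + o*s = s*sqrt(-170 + s) + o*s = o*s + s*sqrt(-170 + s))
S = 7 - 1/(-1456273 - 1756*I*sqrt(262)) (S = 7 - 1/(-645001 - 878*(924 + sqrt(-170 - 878))) = 7 - 1/(-645001 - 878*(924 + sqrt(-1048))) = 7 - 1/(-645001 - 878*(924 + 2*I*sqrt(262))) = 7 - 1/(-645001 + (-811272 - 1756*I*sqrt(262))) = 7 - 1/(-1456273 - 1756*I*sqrt(262)) ≈ 7.0 - 1.3398e-8*I)
-S = -(14850774015000/2121538936961 - 1756*I*sqrt(262)/2121538936961) = -14850774015000/2121538936961 + 1756*I*sqrt(262)/2121538936961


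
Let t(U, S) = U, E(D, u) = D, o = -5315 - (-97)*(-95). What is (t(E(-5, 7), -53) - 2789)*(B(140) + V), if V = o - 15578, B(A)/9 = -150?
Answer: 87893652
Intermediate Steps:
B(A) = -1350 (B(A) = 9*(-150) = -1350)
o = -14530 (o = -5315 - 1*9215 = -5315 - 9215 = -14530)
V = -30108 (V = -14530 - 15578 = -30108)
(t(E(-5, 7), -53) - 2789)*(B(140) + V) = (-5 - 2789)*(-1350 - 30108) = -2794*(-31458) = 87893652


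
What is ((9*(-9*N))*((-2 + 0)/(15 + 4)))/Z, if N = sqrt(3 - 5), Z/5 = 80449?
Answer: 162*I*sqrt(2)/7642655 ≈ 2.9977e-5*I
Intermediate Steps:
Z = 402245 (Z = 5*80449 = 402245)
N = I*sqrt(2) (N = sqrt(-2) = I*sqrt(2) ≈ 1.4142*I)
((9*(-9*N))*((-2 + 0)/(15 + 4)))/Z = ((9*(-9*I*sqrt(2)))*((-2 + 0)/(15 + 4)))/402245 = ((9*(-9*I*sqrt(2)))*(-2/19))*(1/402245) = ((-81*I*sqrt(2))*(-2*1/19))*(1/402245) = (-81*I*sqrt(2)*(-2/19))*(1/402245) = (162*I*sqrt(2)/19)*(1/402245) = 162*I*sqrt(2)/7642655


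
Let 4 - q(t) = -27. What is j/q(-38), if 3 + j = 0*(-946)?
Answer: -3/31 ≈ -0.096774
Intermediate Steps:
j = -3 (j = -3 + 0*(-946) = -3 + 0 = -3)
q(t) = 31 (q(t) = 4 - 1*(-27) = 4 + 27 = 31)
j/q(-38) = -3/31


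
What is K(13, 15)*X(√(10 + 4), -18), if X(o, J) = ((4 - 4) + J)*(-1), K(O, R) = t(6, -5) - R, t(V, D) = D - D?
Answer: -270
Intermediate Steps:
t(V, D) = 0
K(O, R) = -R (K(O, R) = 0 - R = -R)
X(o, J) = -J (X(o, J) = (0 + J)*(-1) = J*(-1) = -J)
K(13, 15)*X(√(10 + 4), -18) = (-1*15)*(-1*(-18)) = -15*18 = -270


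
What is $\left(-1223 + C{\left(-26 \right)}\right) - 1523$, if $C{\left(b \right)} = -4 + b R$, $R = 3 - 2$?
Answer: $-2776$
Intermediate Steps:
$R = 1$
$C{\left(b \right)} = -4 + b$ ($C{\left(b \right)} = -4 + b 1 = -4 + b$)
$\left(-1223 + C{\left(-26 \right)}\right) - 1523 = \left(-1223 - 30\right) - 1523 = -1253 - 1523 = -2776$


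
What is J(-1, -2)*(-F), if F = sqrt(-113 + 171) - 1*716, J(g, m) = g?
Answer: -716 + sqrt(58) ≈ -708.38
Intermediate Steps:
F = -716 + sqrt(58) (F = sqrt(58) - 716 = -716 + sqrt(58) ≈ -708.38)
J(-1, -2)*(-F) = -(-1)*(-716 + sqrt(58)) = -(716 - sqrt(58)) = -716 + sqrt(58)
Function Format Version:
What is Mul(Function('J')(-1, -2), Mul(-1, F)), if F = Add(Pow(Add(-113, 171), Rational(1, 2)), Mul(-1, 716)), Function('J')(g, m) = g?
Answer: Add(-716, Pow(58, Rational(1, 2))) ≈ -708.38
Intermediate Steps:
F = Add(-716, Pow(58, Rational(1, 2))) (F = Add(Pow(58, Rational(1, 2)), -716) = Add(-716, Pow(58, Rational(1, 2))) ≈ -708.38)
Mul(Function('J')(-1, -2), Mul(-1, F)) = Mul(-1, Mul(-1, Add(-716, Pow(58, Rational(1, 2))))) = Mul(-1, Add(716, Mul(-1, Pow(58, Rational(1, 2))))) = Add(-716, Pow(58, Rational(1, 2)))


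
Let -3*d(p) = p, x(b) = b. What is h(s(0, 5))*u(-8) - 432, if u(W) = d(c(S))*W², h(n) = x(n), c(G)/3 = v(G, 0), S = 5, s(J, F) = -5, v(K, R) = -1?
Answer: -752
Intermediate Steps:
c(G) = -3 (c(G) = 3*(-1) = -3)
d(p) = -p/3
h(n) = n
u(W) = W² (u(W) = (-⅓*(-3))*W² = 1*W² = W²)
h(s(0, 5))*u(-8) - 432 = -5*(-8)² - 432 = -5*64 - 432 = -320 - 432 = -752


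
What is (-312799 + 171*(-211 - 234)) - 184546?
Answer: -573440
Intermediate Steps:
(-312799 + 171*(-211 - 234)) - 184546 = (-312799 + 171*(-445)) - 184546 = (-312799 - 76095) - 184546 = -388894 - 184546 = -573440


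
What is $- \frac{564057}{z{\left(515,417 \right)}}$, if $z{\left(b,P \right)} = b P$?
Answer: $- \frac{188019}{71585} \approx -2.6265$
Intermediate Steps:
$z{\left(b,P \right)} = P b$
$- \frac{564057}{z{\left(515,417 \right)}} = - \frac{564057}{417 \cdot 515} = - \frac{564057}{214755} = \left(-564057\right) \frac{1}{214755} = - \frac{188019}{71585}$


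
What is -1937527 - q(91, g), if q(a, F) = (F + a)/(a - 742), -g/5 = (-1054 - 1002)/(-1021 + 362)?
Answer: -277072157018/143003 ≈ -1.9375e+6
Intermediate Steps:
g = -10280/659 (g = -5*(-1054 - 1002)/(-1021 + 362) = -(-10280)/(-659) = -(-10280)*(-1)/659 = -5*2056/659 = -10280/659 ≈ -15.599)
q(a, F) = (F + a)/(-742 + a)
-1937527 - q(91, g) = -1937527 - (-10280/659 + 91)/(-742 + 91) = -1937527 - 49689/((-651)*659) = -1937527 - (-1)*49689/(651*659) = -1937527 - 1*(-16563/143003) = -1937527 + 16563/143003 = -277072157018/143003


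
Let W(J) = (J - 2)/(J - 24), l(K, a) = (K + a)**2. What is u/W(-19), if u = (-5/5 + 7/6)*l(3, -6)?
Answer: 43/14 ≈ 3.0714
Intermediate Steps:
W(J) = (-2 + J)/(-24 + J)
u = 3/2 (u = (-5/5 + 7/6)*(3 - 6)**2 = (-5*1/5 + 7*(1/6))*(-3)**2 = (-1 + 7/6)*9 = (1/6)*9 = 3/2 ≈ 1.5000)
u/W(-19) = 3/(2*(((-2 - 19)/(-24 - 19)))) = 3/(2*((-21/(-43)))) = 3/(2*((-1/43*(-21)))) = 3/(2*(21/43)) = (3/2)*(43/21) = 43/14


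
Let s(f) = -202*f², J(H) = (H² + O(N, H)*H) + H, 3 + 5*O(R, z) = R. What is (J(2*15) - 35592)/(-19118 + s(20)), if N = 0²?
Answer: 5780/16653 ≈ 0.34708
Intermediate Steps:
N = 0
O(R, z) = -⅗ + R/5
J(H) = H² + 2*H/5 (J(H) = (H² + (-⅗ + (⅕)*0)*H) + H = (H² + (-⅗ + 0)*H) + H = (H² - 3*H/5) + H = H² + 2*H/5)
(J(2*15) - 35592)/(-19118 + s(20)) = ((2*15)*(2 + 5*(2*15))/5 - 35592)/(-19118 - 202*20²) = ((⅕)*30*(2 + 5*30) - 35592)/(-19118 - 202*400) = ((⅕)*30*(2 + 150) - 35592)/(-19118 - 80800) = ((⅕)*30*152 - 35592)/(-99918) = (912 - 35592)*(-1/99918) = -34680*(-1/99918) = 5780/16653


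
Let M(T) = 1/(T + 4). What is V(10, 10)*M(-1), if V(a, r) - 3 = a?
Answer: 13/3 ≈ 4.3333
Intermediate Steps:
V(a, r) = 3 + a
M(T) = 1/(4 + T)
V(10, 10)*M(-1) = (3 + 10)/(4 - 1) = 13/3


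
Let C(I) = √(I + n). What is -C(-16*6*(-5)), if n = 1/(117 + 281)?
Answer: -√76034318/398 ≈ -21.909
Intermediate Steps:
n = 1/398 ≈ 0.0025126
C(I) = √(1/398 + I) (C(I) = √(I + 1/398) = √(1/398 + I))
-C(-16*6*(-5)) = -√(398 + 158404*(-16*6*(-5)))/398 = -√(398 + 158404*(-4*24*(-5)))/398 = -√(398 + 158404*(-96*(-5)))/398 = -√(398 + 158404*480)/398 = -√(398 + 76033920)/398 = -√76034318/398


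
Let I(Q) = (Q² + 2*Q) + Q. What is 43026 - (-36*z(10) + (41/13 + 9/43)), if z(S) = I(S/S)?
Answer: 24130150/559 ≈ 43167.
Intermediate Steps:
I(Q) = Q² + 3*Q
z(S) = 4 (z(S) = (S/S)*(3 + S/S) = 1*(3 + 1) = 1*4 = 4)
43026 - (-36*z(10) + (41/13 + 9/43)) = 43026 - (-36*4 + (41/13 + 9/43)) = 43026 - (-144 + (41*(1/13) + 9*(1/43))) = 43026 - (-144 + (41/13 + 9/43)) = 43026 - (-144 + 1880/559) = 43026 - 1*(-78616/559) = 43026 + 78616/559 = 24130150/559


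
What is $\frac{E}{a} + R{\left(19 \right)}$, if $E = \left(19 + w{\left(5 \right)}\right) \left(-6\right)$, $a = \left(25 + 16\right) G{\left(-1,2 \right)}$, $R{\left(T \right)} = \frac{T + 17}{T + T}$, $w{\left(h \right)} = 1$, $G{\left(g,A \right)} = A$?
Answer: $- \frac{402}{779} \approx -0.51605$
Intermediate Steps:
$R{\left(T \right)} = \frac{17 + T}{2 T}$
$a = 82$ ($a = \left(25 + 16\right) 2 = 41 \cdot 2 = 82$)
$E = -120$ ($E = \left(19 + 1\right) \left(-6\right) = 20 \left(-6\right) = -120$)
$\frac{E}{a} + R{\left(19 \right)} = - \frac{120}{82} + \frac{17 + 19}{2 \cdot 19} = \left(-120\right) \frac{1}{82} + \frac{1}{2} \cdot \frac{1}{19} \cdot 36 = - \frac{60}{41} + \frac{18}{19} = - \frac{402}{779}$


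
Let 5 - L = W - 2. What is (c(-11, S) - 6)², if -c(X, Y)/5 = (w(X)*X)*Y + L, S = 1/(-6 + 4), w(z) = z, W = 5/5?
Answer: 284089/4 ≈ 71022.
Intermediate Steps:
W = 1 (W = 5*(⅕) = 1)
L = 6 (L = 5 - (1 - 2) = 5 - 1*(-1) = 5 + 1 = 6)
S = -½ (S = 1/(-2) = -½ ≈ -0.50000)
c(X, Y) = -30 - 5*Y*X² (c(X, Y) = -5*((X*X)*Y + 6) = -5*(X²*Y + 6) = -5*(Y*X² + 6) = -5*(6 + Y*X²) = -30 - 5*Y*X²)
(c(-11, S) - 6)² = ((-30 - 5*(-½)*(-11)²) - 6)² = ((-30 - 5*(-½)*121) - 6)² = ((-30 + 605/2) - 6)² = (545/2 - 6)² = (533/2)² = 284089/4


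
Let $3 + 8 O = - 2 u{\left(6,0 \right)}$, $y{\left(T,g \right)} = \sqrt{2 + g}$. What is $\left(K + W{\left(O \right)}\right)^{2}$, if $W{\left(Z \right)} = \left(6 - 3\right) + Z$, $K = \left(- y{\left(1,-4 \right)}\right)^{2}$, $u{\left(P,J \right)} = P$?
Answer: $\frac{49}{64} \approx 0.76563$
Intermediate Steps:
$O = - \frac{15}{8}$ ($O = - \frac{3}{8} + \frac{\left(-2\right) 6}{8} = - \frac{3}{8} + \frac{1}{8} \left(-12\right) = - \frac{3}{8} - \frac{3}{2} = - \frac{15}{8} \approx -1.875$)
$K = -2$ ($K = \left(- \sqrt{2 - 4}\right)^{2} = \left(- \sqrt{-2}\right)^{2} = \left(- i \sqrt{2}\right)^{2} = -2$)
$W{\left(Z \right)} = 3 + Z$
$\left(K + W{\left(O \right)}\right)^{2} = \left(-2 + \left(3 - \frac{15}{8}\right)\right)^{2} = \left(-2 + \frac{9}{8}\right)^{2} = \left(- \frac{7}{8}\right)^{2} = \frac{49}{64}$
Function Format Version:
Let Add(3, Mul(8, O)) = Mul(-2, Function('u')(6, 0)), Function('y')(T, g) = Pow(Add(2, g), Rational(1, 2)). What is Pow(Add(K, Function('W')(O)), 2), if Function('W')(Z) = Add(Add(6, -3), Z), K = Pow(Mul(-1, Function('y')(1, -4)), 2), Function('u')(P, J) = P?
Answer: Rational(49, 64) ≈ 0.76563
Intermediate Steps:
O = Rational(-15, 8) (O = Add(Rational(-3, 8), Mul(Rational(1, 8), Mul(-2, 6))) = Add(Rational(-3, 8), Mul(Rational(1, 8), -12)) = Add(Rational(-3, 8), Rational(-3, 2)) = Rational(-15, 8) ≈ -1.8750)
K = -2 (K = Pow(Mul(-1, Pow(Add(2, -4), Rational(1, 2))), 2) = Pow(Mul(-1, Pow(-2, Rational(1, 2))), 2) = Pow(Mul(-1, Mul(I, Pow(2, Rational(1, 2)))), 2) = Pow(Mul(-1, I, Pow(2, Rational(1, 2))), 2) = -2)
Function('W')(Z) = Add(3, Z)
Pow(Add(K, Function('W')(O)), 2) = Pow(Add(-2, Add(3, Rational(-15, 8))), 2) = Pow(Add(-2, Rational(9, 8)), 2) = Pow(Rational(-7, 8), 2) = Rational(49, 64)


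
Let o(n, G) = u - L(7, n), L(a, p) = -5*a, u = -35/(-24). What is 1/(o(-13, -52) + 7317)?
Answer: 24/176483 ≈ 0.00013599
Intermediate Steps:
u = 35/24 (u = -35*(-1/24) = 35/24 ≈ 1.4583)
o(n, G) = 875/24 (o(n, G) = 35/24 - (-5)*7 = 35/24 - 1*(-35) = 35/24 + 35 = 875/24)
1/(o(-13, -52) + 7317) = 1/(875/24 + 7317) = 1/(176483/24) = 24/176483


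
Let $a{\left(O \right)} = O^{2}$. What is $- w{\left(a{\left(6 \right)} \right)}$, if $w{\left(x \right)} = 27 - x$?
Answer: $9$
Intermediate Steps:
$- w{\left(a{\left(6 \right)} \right)} = - (27 - 6^{2}) = - (27 - 36) = \left(-1\right) \left(-9\right) = 9$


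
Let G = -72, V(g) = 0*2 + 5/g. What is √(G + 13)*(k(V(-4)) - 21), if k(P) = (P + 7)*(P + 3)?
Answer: -175*I*√59/16 ≈ -84.013*I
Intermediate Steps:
V(g) = 5/g (V(g) = 0 + 5/g = 5/g)
k(P) = (3 + P)*(7 + P) (k(P) = (7 + P)*(3 + P) = (3 + P)*(7 + P))
√(G + 13)*(k(V(-4)) - 21) = √(-72 + 13)*((21 + (5/(-4))² + 10*(5/(-4))) - 21) = √(-59)*((21 + (5*(-¼))² + 10*(5*(-¼))) - 21) = (I*√59)*((21 + (-5/4)² + 10*(-5/4)) - 21) = (I*√59)*((21 + 25/16 - 25/2) - 21) = (I*√59)*(161/16 - 21) = (I*√59)*(-175/16) = -175*I*√59/16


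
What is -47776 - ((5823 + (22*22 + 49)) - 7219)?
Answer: -46913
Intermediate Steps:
-47776 - ((5823 + (22*22 + 49)) - 7219) = -47776 - ((5823 + (484 + 49)) - 7219) = -47776 - ((5823 + 533) - 7219) = -47776 - (6356 - 7219) = -47776 - 1*(-863) = -47776 + 863 = -46913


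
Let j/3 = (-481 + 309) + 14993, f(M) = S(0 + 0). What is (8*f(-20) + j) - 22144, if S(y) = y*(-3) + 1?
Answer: 22327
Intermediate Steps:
S(y) = 1 - 3*y (S(y) = -3*y + 1 = 1 - 3*y)
f(M) = 1 (f(M) = 1 - 3*(0 + 0) = 1 - 3*0 = 1 + 0 = 1)
j = 44463 (j = 3*((-481 + 309) + 14993) = 3*(-172 + 14993) = 3*14821 = 44463)
(8*f(-20) + j) - 22144 = (8*1 + 44463) - 22144 = (8 + 44463) - 22144 = 44471 - 22144 = 22327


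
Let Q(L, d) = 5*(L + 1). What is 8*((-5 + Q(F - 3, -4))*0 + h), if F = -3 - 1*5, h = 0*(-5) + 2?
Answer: 16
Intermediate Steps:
h = 2 (h = 0 + 2 = 2)
F = -8 (F = -3 - 5 = -8)
Q(L, d) = 5 + 5*L (Q(L, d) = 5*(1 + L) = 5 + 5*L)
8*((-5 + Q(F - 3, -4))*0 + h) = 8*((-5 + (5 + 5*(-8 - 3)))*0 + 2) = 8*((-5 + (5 + 5*(-11)))*0 + 2) = 8*((-5 + (5 - 55))*0 + 2) = 8*((-5 - 50)*0 + 2) = 8*(-55*0 + 2) = 8*(0 + 2) = 8*2 = 16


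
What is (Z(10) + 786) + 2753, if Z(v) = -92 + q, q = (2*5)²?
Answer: 3547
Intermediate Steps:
q = 100 (q = 10² = 100)
Z(v) = 8 (Z(v) = -92 + 100 = 8)
(Z(10) + 786) + 2753 = (8 + 786) + 2753 = 794 + 2753 = 3547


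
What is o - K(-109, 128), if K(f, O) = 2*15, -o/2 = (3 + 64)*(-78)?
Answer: 10422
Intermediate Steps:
o = 10452 (o = -2*(3 + 64)*(-78) = -134*(-78) = -2*(-5226) = 10452)
K(f, O) = 30
o - K(-109, 128) = 10452 - 1*30 = 10452 - 30 = 10422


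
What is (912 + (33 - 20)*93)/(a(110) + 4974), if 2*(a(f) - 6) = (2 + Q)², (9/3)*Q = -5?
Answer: 38178/89641 ≈ 0.42590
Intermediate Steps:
Q = -5/3 (Q = (⅓)*(-5) = -5/3 ≈ -1.6667)
a(f) = 109/18 (a(f) = 6 + (2 - 5/3)²/2 = 6 + (⅓)²/2 = 6 + (½)*(⅑) = 6 + 1/18 = 109/18)
(912 + (33 - 20)*93)/(a(110) + 4974) = (912 + (33 - 20)*93)/(109/18 + 4974) = (912 + 13*93)/(89641/18) = (912 + 1209)*(18/89641) = 2121*(18/89641) = 38178/89641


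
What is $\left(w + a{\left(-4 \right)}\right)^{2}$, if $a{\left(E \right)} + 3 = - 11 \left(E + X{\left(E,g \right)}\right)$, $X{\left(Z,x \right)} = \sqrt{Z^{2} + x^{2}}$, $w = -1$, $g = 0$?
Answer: $16$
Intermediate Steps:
$a{\left(E \right)} = -3 - 11 E - 11 \sqrt{E^{2}}$ ($a{\left(E \right)} = -3 - 11 \left(E + \sqrt{E^{2} + 0^{2}}\right) = -3 - 11 \left(E + \sqrt{E^{2} + 0}\right) = -3 - 11 \left(E + \sqrt{E^{2}}\right) = -3 - \left(11 E + 11 \sqrt{E^{2}}\right) = -3 - 11 E - 11 \sqrt{E^{2}}$)
$\left(w + a{\left(-4 \right)}\right)^{2} = \left(-1 - \left(-41 + 44\right)\right)^{2} = \left(-1 - 3\right)^{2} = \left(-4\right)^{2} = 16$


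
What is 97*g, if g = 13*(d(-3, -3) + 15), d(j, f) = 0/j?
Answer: 18915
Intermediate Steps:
d(j, f) = 0
g = 195 (g = 13*(0 + 15) = 13*15 = 195)
97*g = 97*195 = 18915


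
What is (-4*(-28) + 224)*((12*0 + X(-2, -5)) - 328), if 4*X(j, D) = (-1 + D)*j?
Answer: -109200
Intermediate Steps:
X(j, D) = j*(-1 + D)/4 (X(j, D) = ((-1 + D)*j)/4 = (j*(-1 + D))/4 = j*(-1 + D)/4)
(-4*(-28) + 224)*((12*0 + X(-2, -5)) - 328) = (-4*(-28) + 224)*((12*0 + (¼)*(-2)*(-1 - 5)) - 328) = (112 + 224)*((0 + (¼)*(-2)*(-6)) - 328) = 336*((0 + 3) - 328) = 336*(3 - 328) = 336*(-325) = -109200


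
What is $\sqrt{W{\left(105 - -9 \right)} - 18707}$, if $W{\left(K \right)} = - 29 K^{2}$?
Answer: $i \sqrt{395591} \approx 628.96 i$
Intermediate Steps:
$\sqrt{W{\left(105 - -9 \right)} - 18707} = \sqrt{- 29 \left(105 - -9\right)^{2} - 18707} = \sqrt{- 29 \left(105 + 9\right)^{2} - 18707} = \sqrt{- 29 \cdot 114^{2} - 18707} = \sqrt{\left(-29\right) 12996 - 18707} = \sqrt{-376884 - 18707} = \sqrt{-395591} = i \sqrt{395591}$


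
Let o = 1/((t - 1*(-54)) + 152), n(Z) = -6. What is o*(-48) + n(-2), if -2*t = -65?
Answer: -986/159 ≈ -6.2013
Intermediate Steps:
t = 65/2 (t = -1/2*(-65) = 65/2 ≈ 32.500)
o = 2/477 (o = 1/((65/2 - 1*(-54)) + 152) = 1/((65/2 + 54) + 152) = 1/(173/2 + 152) = 1/(477/2) = 2/477 ≈ 0.0041929)
o*(-48) + n(-2) = (2/477)*(-48) - 6 = -32/159 - 6 = -986/159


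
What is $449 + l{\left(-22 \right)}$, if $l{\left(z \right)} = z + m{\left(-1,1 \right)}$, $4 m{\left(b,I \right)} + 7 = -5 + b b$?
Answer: $\frac{1697}{4} \approx 424.25$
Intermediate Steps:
$m{\left(b,I \right)} = -3 + \frac{b^{2}}{4}$ ($m{\left(b,I \right)} = - \frac{7}{4} + \frac{-5 + b b}{4} = - \frac{7}{4} + \frac{-5 + b^{2}}{4} = - \frac{7}{4} + \left(- \frac{5}{4} + \frac{b^{2}}{4}\right) = -3 + \frac{b^{2}}{4}$)
$l{\left(z \right)} = - \frac{11}{4} + z$ ($l{\left(z \right)} = z - \left(3 - \frac{\left(-1\right)^{2}}{4}\right) = z + \left(-3 + \frac{1}{4} \cdot 1\right) = z + \left(-3 + \frac{1}{4}\right) = z - \frac{11}{4} = - \frac{11}{4} + z$)
$449 + l{\left(-22 \right)} = 449 - \frac{99}{4} = \frac{1697}{4}$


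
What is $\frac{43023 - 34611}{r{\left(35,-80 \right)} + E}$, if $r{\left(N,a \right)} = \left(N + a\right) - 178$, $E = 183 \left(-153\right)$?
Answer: $- \frac{4206}{14111} \approx -0.29807$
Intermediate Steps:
$E = -27999$
$r{\left(N,a \right)} = -178 + N + a$ ($r{\left(N,a \right)} = \left(N + a\right) - 178 = -178 + N + a$)
$\frac{43023 - 34611}{r{\left(35,-80 \right)} + E} = \frac{43023 - 34611}{\left(-178 + 35 - 80\right) - 27999} = \frac{8412}{-223 - 27999} = \frac{8412}{-28222} = 8412 \left(- \frac{1}{28222}\right) = - \frac{4206}{14111}$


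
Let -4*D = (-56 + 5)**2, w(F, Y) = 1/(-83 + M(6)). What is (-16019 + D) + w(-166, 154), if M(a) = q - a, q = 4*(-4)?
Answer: -7001089/420 ≈ -16669.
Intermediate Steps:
q = -16
M(a) = -16 - a
w(F, Y) = -1/105 (w(F, Y) = 1/(-83 + (-16 - 1*6)) = 1/(-83 + (-16 - 6)) = 1/(-83 - 22) = 1/(-105) = -1/105)
D = -2601/4 (D = -(-56 + 5)**2/4 = -1/4*(-51)**2 = -1/4*2601 = -2601/4 ≈ -650.25)
(-16019 + D) + w(-166, 154) = (-16019 - 2601/4) - 1/105 = -66677/4 - 1/105 = -7001089/420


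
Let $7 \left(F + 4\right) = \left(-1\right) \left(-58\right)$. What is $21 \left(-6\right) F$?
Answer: $-540$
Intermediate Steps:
$F = \frac{30}{7}$ ($F = -4 + \frac{\left(-1\right) \left(-58\right)}{7} = -4 + \frac{1}{7} \cdot 58 = -4 + \frac{58}{7} = \frac{30}{7} \approx 4.2857$)
$21 \left(-6\right) F = 21 \left(-6\right) \frac{30}{7} = \left(-126\right) \frac{30}{7} = -540$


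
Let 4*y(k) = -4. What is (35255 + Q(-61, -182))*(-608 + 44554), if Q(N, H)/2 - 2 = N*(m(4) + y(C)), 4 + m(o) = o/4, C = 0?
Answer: 1570937662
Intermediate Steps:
m(o) = -4 + o/4
y(k) = -1 (y(k) = (1/4)*(-4) = -1)
Q(N, H) = 4 - 8*N (Q(N, H) = 4 + 2*(N*((-4 + (1/4)*4) - 1)) = 4 + 2*(N*((-4 + 1) - 1)) = 4 + 2*(N*(-3 - 1)) = 4 + 2*(N*(-4)) = 4 + 2*(-4*N) = 4 - 8*N)
(35255 + Q(-61, -182))*(-608 + 44554) = (35255 + (4 - 8*(-61)))*(-608 + 44554) = (35255 + (4 + 488))*43946 = (35255 + 492)*43946 = 35747*43946 = 1570937662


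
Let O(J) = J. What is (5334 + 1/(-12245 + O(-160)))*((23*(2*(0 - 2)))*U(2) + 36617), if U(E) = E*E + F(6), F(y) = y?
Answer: 787336232831/4135 ≈ 1.9041e+8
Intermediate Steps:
U(E) = 6 + E² (U(E) = E*E + 6 = E² + 6 = 6 + E²)
(5334 + 1/(-12245 + O(-160)))*((23*(2*(0 - 2)))*U(2) + 36617) = (5334 + 1/(-12245 - 160))*((23*(2*(0 - 2)))*(6 + 2²) + 36617) = (5334 + 1/(-12405))*((23*(2*(-2)))*(6 + 4) + 36617) = (5334 - 1/12405)*((23*(-4))*10 + 36617) = 66168269*(-92*10 + 36617)/12405 = 66168269*(-920 + 36617)/12405 = (66168269/12405)*35697 = 787336232831/4135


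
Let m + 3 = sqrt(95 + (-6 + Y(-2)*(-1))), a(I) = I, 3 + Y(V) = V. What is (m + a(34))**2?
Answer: (31 + sqrt(94))**2 ≈ 1656.1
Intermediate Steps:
Y(V) = -3 + V
m = -3 + sqrt(94) (m = -3 + sqrt(95 + (-6 + (-3 - 2)*(-1))) = -3 + sqrt(95 + (-6 - 5*(-1))) = -3 + sqrt(95 + (-6 + 5)) = -3 + sqrt(95 - 1) = -3 + sqrt(94) ≈ 6.6954)
(m + a(34))**2 = ((-3 + sqrt(94)) + 34)**2 = (31 + sqrt(94))**2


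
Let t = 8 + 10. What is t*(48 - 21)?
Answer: 486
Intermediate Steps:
t = 18
t*(48 - 21) = 18*(48 - 21) = 18*27 = 486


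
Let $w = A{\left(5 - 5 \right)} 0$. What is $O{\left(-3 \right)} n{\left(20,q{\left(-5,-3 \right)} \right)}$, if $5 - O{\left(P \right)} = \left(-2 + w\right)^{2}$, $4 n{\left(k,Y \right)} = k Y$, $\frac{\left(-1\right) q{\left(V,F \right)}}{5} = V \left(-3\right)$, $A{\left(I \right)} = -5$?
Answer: $-375$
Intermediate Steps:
$q{\left(V,F \right)} = 15 V$ ($q{\left(V,F \right)} = - 5 V \left(-3\right) = - 5 \left(- 3 V\right) = 15 V$)
$w = 0$ ($w = \left(-5\right) 0 = 0$)
$n{\left(k,Y \right)} = \frac{Y k}{4}$ ($n{\left(k,Y \right)} = \frac{k Y}{4} = \frac{Y k}{4}$)
$O{\left(P \right)} = 1$ ($O{\left(P \right)} = 5 - \left(-2 + 0\right)^{2} = 5 - \left(-2\right)^{2} = 5 - 4 = 1$)
$O{\left(-3 \right)} n{\left(20,q{\left(-5,-3 \right)} \right)} = 1 \cdot \frac{1}{4} \cdot 15 \left(-5\right) 20 = 1 \cdot \frac{1}{4} \left(-75\right) 20 = 1 \left(-375\right) = -375$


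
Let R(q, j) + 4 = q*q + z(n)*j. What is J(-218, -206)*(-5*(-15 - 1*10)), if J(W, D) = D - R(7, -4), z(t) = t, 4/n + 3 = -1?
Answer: -31875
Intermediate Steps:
n = -1 (n = 4/(-3 - 1) = 4/(-4) = 4*(-¼) = -1)
R(q, j) = -4 + q² - j (R(q, j) = -4 + (q*q - j) = -4 + (q² - j) = -4 + q² - j)
J(W, D) = -49 + D (J(W, D) = D - (-4 + 7² - 1*(-4)) = D - (-4 + 49 + 4) = D - 1*49 = D - 49 = -49 + D)
J(-218, -206)*(-5*(-15 - 1*10)) = (-49 - 206)*(-5*(-15 - 1*10)) = -(-1275)*(-15 - 10) = -(-1275)*(-25) = -255*125 = -31875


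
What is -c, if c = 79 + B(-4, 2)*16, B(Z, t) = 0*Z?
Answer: -79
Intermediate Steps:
B(Z, t) = 0
c = 79 (c = 79 + 0*16 = 79 + 0 = 79)
-c = -1*79 = -79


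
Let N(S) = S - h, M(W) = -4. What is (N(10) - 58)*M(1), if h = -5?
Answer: 172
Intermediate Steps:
N(S) = 5 + S (N(S) = S - 1*(-5) = S + 5 = 5 + S)
(N(10) - 58)*M(1) = ((5 + 10) - 58)*(-4) = (15 - 58)*(-4) = -43*(-4) = 172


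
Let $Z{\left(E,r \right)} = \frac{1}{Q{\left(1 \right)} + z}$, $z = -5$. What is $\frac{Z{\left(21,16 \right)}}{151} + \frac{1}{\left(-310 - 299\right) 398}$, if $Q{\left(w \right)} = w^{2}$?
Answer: $- \frac{121493}{73199364} \approx -0.0016598$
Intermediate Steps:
$Z{\left(E,r \right)} = - \frac{1}{4}$ ($Z{\left(E,r \right)} = \frac{1}{1^{2} - 5} = \frac{1}{1 - 5} = \frac{1}{-4} = - \frac{1}{4}$)
$\frac{Z{\left(21,16 \right)}}{151} + \frac{1}{\left(-310 - 299\right) 398} = - \frac{1}{4 \cdot 151} + \frac{1}{\left(-310 - 299\right) 398} = \left(- \frac{1}{4}\right) \frac{1}{151} + \frac{1}{-609} \cdot \frac{1}{398} = - \frac{1}{604} - \frac{1}{242382} = - \frac{121493}{73199364}$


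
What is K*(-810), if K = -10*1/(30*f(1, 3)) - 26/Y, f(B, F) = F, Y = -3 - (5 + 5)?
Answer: -1530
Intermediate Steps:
Y = -13 (Y = -3 - 1*10 = -3 - 10 = -13)
K = 17/9 (K = -10/((6*3)*5) - 26/(-13) = -10/(18*5) - 26*(-1/13) = -10/90 + 2 = -10*1/90 + 2 = -1/9 + 2 = 17/9 ≈ 1.8889)
K*(-810) = (17/9)*(-810) = -1530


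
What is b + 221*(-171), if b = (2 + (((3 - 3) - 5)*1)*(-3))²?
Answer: -37502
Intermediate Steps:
b = 289 (b = (2 + ((0 - 5)*1)*(-3))² = (2 - 5*1*(-3))² = (2 - 5*(-3))² = (2 + 15)² = 17² = 289)
b + 221*(-171) = 289 + 221*(-171) = 289 - 37791 = -37502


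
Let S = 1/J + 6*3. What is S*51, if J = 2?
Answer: 1887/2 ≈ 943.50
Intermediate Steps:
S = 37/2 (S = 1/2 + 6*3 = ½ + 18 = 37/2 ≈ 18.500)
S*51 = (37/2)*51 = 1887/2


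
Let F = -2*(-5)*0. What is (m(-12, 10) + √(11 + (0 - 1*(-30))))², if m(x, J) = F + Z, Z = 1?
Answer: (1 + √41)² ≈ 54.806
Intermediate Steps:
F = 0 (F = 10*0 = 0)
m(x, J) = 1 (m(x, J) = 0 + 1 = 1)
(m(-12, 10) + √(11 + (0 - 1*(-30))))² = (1 + √(11 + (0 - 1*(-30))))² = (1 + √(11 + (0 + 30)))² = (1 + √(11 + 30))² = (1 + √41)²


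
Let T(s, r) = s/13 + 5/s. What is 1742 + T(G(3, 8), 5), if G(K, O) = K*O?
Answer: 544145/312 ≈ 1744.1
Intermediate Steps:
T(s, r) = 5/s + s/13 (T(s, r) = s*(1/13) + 5/s = s/13 + 5/s = 5/s + s/13)
1742 + T(G(3, 8), 5) = 1742 + (5/((3*8)) + (3*8)/13) = 1742 + (5/24 + (1/13)*24) = 1742 + (5*(1/24) + 24/13) = 1742 + (5/24 + 24/13) = 1742 + 641/312 = 544145/312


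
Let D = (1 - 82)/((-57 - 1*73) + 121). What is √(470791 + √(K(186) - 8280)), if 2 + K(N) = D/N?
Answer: √(1809720604 + 62*I*√31835822)/62 ≈ 686.14 + 0.066317*I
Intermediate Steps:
D = 9 (D = -81/((-57 - 73) + 121) = -81/(-130 + 121) = -81/(-9) = -81*(-⅑) = 9)
K(N) = -2 + 9/N
√(470791 + √(K(186) - 8280)) = √(470791 + √((-2 + 9/186) - 8280)) = √(470791 + √((-2 + 9*(1/186)) - 8280)) = √(470791 + √((-2 + 3/62) - 8280)) = √(470791 + √(-121/62 - 8280)) = √(470791 + √(-513481/62)) = √(470791 + I*√31835822/62)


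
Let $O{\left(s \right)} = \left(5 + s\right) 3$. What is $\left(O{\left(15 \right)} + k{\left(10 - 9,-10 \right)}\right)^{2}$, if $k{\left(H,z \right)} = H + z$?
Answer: $2601$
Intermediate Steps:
$O{\left(s \right)} = 15 + 3 s$
$\left(O{\left(15 \right)} + k{\left(10 - 9,-10 \right)}\right)^{2} = \left(\left(15 + 3 \cdot 15\right) + \left(\left(10 - 9\right) - 10\right)\right)^{2} = \left(\left(15 + 45\right) + \left(\left(10 - 9\right) - 10\right)\right)^{2} = \left(60 + \left(1 - 10\right)\right)^{2} = \left(60 - 9\right)^{2} = 51^{2} = 2601$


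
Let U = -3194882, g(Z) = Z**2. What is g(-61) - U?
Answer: 3198603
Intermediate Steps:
g(-61) - U = (-61)**2 - 1*(-3194882) = 3721 + 3194882 = 3198603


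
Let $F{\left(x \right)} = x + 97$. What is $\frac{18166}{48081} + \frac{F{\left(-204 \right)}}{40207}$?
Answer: $\frac{23395345}{62361057} \approx 0.37516$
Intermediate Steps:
$F{\left(x \right)} = 97 + x$
$\frac{18166}{48081} + \frac{F{\left(-204 \right)}}{40207} = \frac{18166}{48081} + \frac{97 - 204}{40207} = 18166 \cdot \frac{1}{48081} - \frac{107}{40207} = \frac{586}{1551} - \frac{107}{40207} = \frac{23395345}{62361057}$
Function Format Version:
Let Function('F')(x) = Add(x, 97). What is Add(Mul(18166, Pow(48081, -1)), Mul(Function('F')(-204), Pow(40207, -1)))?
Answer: Rational(23395345, 62361057) ≈ 0.37516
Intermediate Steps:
Function('F')(x) = Add(97, x)
Add(Mul(18166, Pow(48081, -1)), Mul(Function('F')(-204), Pow(40207, -1))) = Add(Mul(18166, Pow(48081, -1)), Mul(Add(97, -204), Pow(40207, -1))) = Add(Mul(18166, Rational(1, 48081)), Mul(-107, Rational(1, 40207))) = Add(Rational(586, 1551), Rational(-107, 40207)) = Rational(23395345, 62361057)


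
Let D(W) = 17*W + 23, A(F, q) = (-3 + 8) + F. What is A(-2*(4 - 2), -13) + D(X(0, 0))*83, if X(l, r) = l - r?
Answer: 1910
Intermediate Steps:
A(F, q) = 5 + F
D(W) = 23 + 17*W
A(-2*(4 - 2), -13) + D(X(0, 0))*83 = (5 - 2*(4 - 2)) + (23 + 17*(0 - 1*0))*83 = (5 - 2*2) + (23 + 17*(0 + 0))*83 = (5 - 4) + (23 + 17*0)*83 = 1 + (23 + 0)*83 = 1 + 23*83 = 1 + 1909 = 1910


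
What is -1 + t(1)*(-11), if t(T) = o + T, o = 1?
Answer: -23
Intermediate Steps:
t(T) = 1 + T
-1 + t(1)*(-11) = -1 + (1 + 1)*(-11) = -1 + 2*(-11) = -1 - 22 = -23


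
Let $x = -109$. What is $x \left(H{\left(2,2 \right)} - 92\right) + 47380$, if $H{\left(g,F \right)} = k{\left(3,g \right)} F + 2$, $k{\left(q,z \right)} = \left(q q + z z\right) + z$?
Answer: $53920$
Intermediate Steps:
$k{\left(q,z \right)} = z + q^{2} + z^{2}$ ($k{\left(q,z \right)} = \left(q^{2} + z^{2}\right) + z = z + q^{2} + z^{2}$)
$H{\left(g,F \right)} = 2 + F \left(9 + g + g^{2}\right)$ ($H{\left(g,F \right)} = \left(g + 3^{2} + g^{2}\right) F + 2 = \left(g + 9 + g^{2}\right) F + 2 = \left(9 + g + g^{2}\right) F + 2 = F \left(9 + g + g^{2}\right) + 2 = 2 + F \left(9 + g + g^{2}\right)$)
$x \left(H{\left(2,2 \right)} - 92\right) + 47380 = - 109 \left(\left(2 + 2 \left(9 + 2 + 2^{2}\right)\right) - 92\right) + 47380 = - 109 \left(\left(2 + 2 \left(9 + 2 + 4\right)\right) - 92\right) + 47380 = - 109 \left(\left(2 + 2 \cdot 15\right) - 92\right) + 47380 = - 109 \left(\left(2 + 30\right) - 92\right) + 47380 = - 109 \left(32 - 92\right) + 47380 = \left(-109\right) \left(-60\right) + 47380 = 6540 + 47380 = 53920$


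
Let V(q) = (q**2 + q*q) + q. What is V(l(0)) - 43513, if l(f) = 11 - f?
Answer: -43260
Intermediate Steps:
V(q) = q + 2*q**2 (V(q) = (q**2 + q**2) + q = 2*q**2 + q = q + 2*q**2)
V(l(0)) - 43513 = (11 - 1*0)*(1 + 2*(11 - 1*0)) - 43513 = (11 + 0)*(1 + 2*(11 + 0)) - 43513 = 11*(1 + 2*11) - 43513 = 11*(1 + 22) - 43513 = 11*23 - 43513 = 253 - 43513 = -43260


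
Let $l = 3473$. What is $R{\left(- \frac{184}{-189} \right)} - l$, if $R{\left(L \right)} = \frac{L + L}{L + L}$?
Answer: $-3472$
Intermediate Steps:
$R{\left(L \right)} = 1$ ($R{\left(L \right)} = \frac{2 L}{2 L} = 2 L \frac{1}{2 L} = 1$)
$R{\left(- \frac{184}{-189} \right)} - l = 1 - 3473 = -3472$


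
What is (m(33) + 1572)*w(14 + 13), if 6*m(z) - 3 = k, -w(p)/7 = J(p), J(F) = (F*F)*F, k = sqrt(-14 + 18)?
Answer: -433413099/2 ≈ -2.1671e+8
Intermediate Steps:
k = 2 (k = sqrt(4) = 2)
J(F) = F**3 (J(F) = F**2*F = F**3)
w(p) = -7*p**3
m(z) = 5/6 (m(z) = 1/2 + (1/6)*2 = 1/2 + 1/3 = 5/6)
(m(33) + 1572)*w(14 + 13) = (5/6 + 1572)*(-7*(14 + 13)**3) = 9437*(-7*27**3)/6 = 9437*(-7*19683)/6 = (9437/6)*(-137781) = -433413099/2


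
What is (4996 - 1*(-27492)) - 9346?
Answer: 23142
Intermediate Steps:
(4996 - 1*(-27492)) - 9346 = (4996 + 27492) - 9346 = 32488 - 9346 = 23142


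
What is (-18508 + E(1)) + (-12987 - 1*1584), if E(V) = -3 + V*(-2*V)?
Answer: -33084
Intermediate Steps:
E(V) = -3 - 2*V**2
(-18508 + E(1)) + (-12987 - 1*1584) = (-18508 + (-3 - 2*1**2)) + (-12987 - 1*1584) = (-18508 + (-3 - 2*1)) + (-12987 - 1584) = (-18508 + (-3 - 2)) - 14571 = (-18508 - 5) - 14571 = -18513 - 14571 = -33084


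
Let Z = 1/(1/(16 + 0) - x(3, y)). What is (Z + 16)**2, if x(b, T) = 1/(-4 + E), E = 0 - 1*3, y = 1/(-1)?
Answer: 230400/529 ≈ 435.54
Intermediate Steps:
y = -1 (y = 1*(-1) = -1)
E = -3 (E = 0 - 3 = -3)
x(b, T) = -1/7 (x(b, T) = 1/(-4 - 3) = 1/(-7) = -1/7)
Z = 112/23 (Z = 1/(1/(16 + 0) - 1*(-1/7)) = 1/(1/16 + 1/7) = 1/(23/112) = 112/23 ≈ 4.8696)
(Z + 16)**2 = (112/23 + 16)**2 = (480/23)**2 = 230400/529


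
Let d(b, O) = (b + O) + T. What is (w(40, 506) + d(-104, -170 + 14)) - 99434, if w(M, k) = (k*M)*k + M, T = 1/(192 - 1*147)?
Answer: 456380371/45 ≈ 1.0142e+7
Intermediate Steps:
T = 1/45 (T = 1/(192 - 147) = 1/45 ≈ 0.022222)
d(b, O) = 1/45 + O + b (d(b, O) = (b + O) + 1/45 = (O + b) + 1/45 = 1/45 + O + b)
w(M, k) = M + M*k**2 (w(M, k) = (M*k)*k + M = M*k**2 + M = M + M*k**2)
(w(40, 506) + d(-104, -170 + 14)) - 99434 = (40*(1 + 506**2) + (1/45 + (-170 + 14) - 104)) - 99434 = (40*(1 + 256036) + (1/45 - 156 - 104)) - 99434 = (40*256037 - 11699/45) - 99434 = (10241480 - 11699/45) - 99434 = 460854901/45 - 99434 = 456380371/45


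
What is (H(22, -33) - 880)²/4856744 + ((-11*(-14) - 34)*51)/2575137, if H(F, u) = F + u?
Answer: 691358536659/4168927057976 ≈ 0.16584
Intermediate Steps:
(H(22, -33) - 880)²/4856744 + ((-11*(-14) - 34)*51)/2575137 = ((22 - 33) - 880)²/4856744 + ((-11*(-14) - 34)*51)/2575137 = (-11 - 880)²*(1/4856744) + ((154 - 34)*51)*(1/2575137) = (-891)²*(1/4856744) + (120*51)*(1/2575137) = 793881*(1/4856744) + 6120*(1/2575137) = 793881/4856744 + 2040/858379 = 691358536659/4168927057976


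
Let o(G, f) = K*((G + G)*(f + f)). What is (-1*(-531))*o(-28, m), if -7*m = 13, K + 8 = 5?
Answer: -331344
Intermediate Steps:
K = -3 (K = -8 + 5 = -3)
m = -13/7 (m = -⅐*13 = -13/7 ≈ -1.8571)
o(G, f) = -12*G*f (o(G, f) = -3*(G + G)*(f + f) = -3*2*G*2*f = -12*G*f)
(-1*(-531))*o(-28, m) = (-1*(-531))*(-12*(-28)*(-13/7)) = 531*(-624) = -331344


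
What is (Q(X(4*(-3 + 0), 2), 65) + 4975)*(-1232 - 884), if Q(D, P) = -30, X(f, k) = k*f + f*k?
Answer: -10463620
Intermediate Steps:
X(f, k) = 2*f*k (X(f, k) = f*k + f*k = 2*f*k)
(Q(X(4*(-3 + 0), 2), 65) + 4975)*(-1232 - 884) = (-30 + 4975)*(-1232 - 884) = 4945*(-2116) = -10463620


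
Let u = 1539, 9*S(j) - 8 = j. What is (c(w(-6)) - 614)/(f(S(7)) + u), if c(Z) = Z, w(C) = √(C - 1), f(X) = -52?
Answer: -614/1487 + I*√7/1487 ≈ -0.41291 + 0.0017793*I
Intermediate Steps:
S(j) = 8/9 + j/9
w(C) = √(-1 + C)
(c(w(-6)) - 614)/(f(S(7)) + u) = (√(-1 - 6) - 614)/(-52 + 1539) = (√(-7) - 614)/1487 = (I*√7 - 614)*(1/1487) = (-614 + I*√7)*(1/1487) = -614/1487 + I*√7/1487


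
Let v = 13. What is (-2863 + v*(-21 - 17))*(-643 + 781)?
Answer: -463266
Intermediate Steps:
(-2863 + v*(-21 - 17))*(-643 + 781) = (-2863 + 13*(-21 - 17))*(-643 + 781) = (-2863 + 13*(-38))*138 = (-2863 - 494)*138 = -3357*138 = -463266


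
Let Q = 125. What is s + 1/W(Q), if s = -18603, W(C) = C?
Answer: -2325374/125 ≈ -18603.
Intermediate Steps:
s + 1/W(Q) = -18603 + 1/125 = -2325374/125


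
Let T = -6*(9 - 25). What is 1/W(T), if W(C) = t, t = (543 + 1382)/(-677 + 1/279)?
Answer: -188882/537075 ≈ -0.35169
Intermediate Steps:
T = 96 (T = -6*(-16) = 96)
t = -537075/188882 (t = 1925/(-677 + 1/279) = 1925/(-188882/279) = 1925*(-279/188882) = -537075/188882 ≈ -2.8434)
W(C) = -537075/188882
1/W(T) = 1/(-537075/188882) = -188882/537075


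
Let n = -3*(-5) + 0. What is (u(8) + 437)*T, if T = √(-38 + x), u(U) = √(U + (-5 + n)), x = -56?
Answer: I*√94*(437 + 3*√2) ≈ 4278.0*I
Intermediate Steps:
n = 15 (n = 15 + 0 = 15)
u(U) = √(10 + U) (u(U) = √(U + (-5 + 15)) = √(U + 10) = √(10 + U))
T = I*√94 (T = √(-38 - 56) = √(-94) = I*√94 ≈ 9.6954*I)
(u(8) + 437)*T = (√(10 + 8) + 437)*(I*√94) = (√18 + 437)*(I*√94) = (3*√2 + 437)*(I*√94) = (437 + 3*√2)*(I*√94) = I*√94*(437 + 3*√2)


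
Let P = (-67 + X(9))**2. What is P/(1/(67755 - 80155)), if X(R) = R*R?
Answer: -2430400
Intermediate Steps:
X(R) = R**2
P = 196 (P = (-67 + 9**2)**2 = (-67 + 81)**2 = 14**2 = 196)
P/(1/(67755 - 80155)) = 196/(1/(67755 - 80155)) = 196/(1/(-12400)) = 196/(-1/12400) = 196*(-12400) = -2430400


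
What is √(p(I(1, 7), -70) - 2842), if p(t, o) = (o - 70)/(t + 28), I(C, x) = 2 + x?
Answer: I*√3895878/37 ≈ 53.346*I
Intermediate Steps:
p(t, o) = (-70 + o)/(28 + t)
√(p(I(1, 7), -70) - 2842) = √((-70 - 70)/(28 + (2 + 7)) - 2842) = √(-140/(28 + 9) - 2842) = √(-140/37 - 2842) = √(-105294/37) = I*√3895878/37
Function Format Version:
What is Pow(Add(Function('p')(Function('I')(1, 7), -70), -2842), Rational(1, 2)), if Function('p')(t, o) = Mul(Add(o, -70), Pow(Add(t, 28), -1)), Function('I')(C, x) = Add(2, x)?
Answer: Mul(Rational(1, 37), I, Pow(3895878, Rational(1, 2))) ≈ Mul(53.346, I)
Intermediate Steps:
Function('p')(t, o) = Mul(Pow(Add(28, t), -1), Add(-70, o)) (Function('p')(t, o) = Mul(Add(-70, o), Pow(Add(28, t), -1)) = Mul(Pow(Add(28, t), -1), Add(-70, o)))
Pow(Add(Function('p')(Function('I')(1, 7), -70), -2842), Rational(1, 2)) = Pow(Add(Mul(Pow(Add(28, Add(2, 7)), -1), Add(-70, -70)), -2842), Rational(1, 2)) = Pow(Add(Mul(Pow(Add(28, 9), -1), -140), -2842), Rational(1, 2)) = Pow(Add(Mul(Pow(37, -1), -140), -2842), Rational(1, 2)) = Pow(Add(Mul(Rational(1, 37), -140), -2842), Rational(1, 2)) = Pow(Add(Rational(-140, 37), -2842), Rational(1, 2)) = Pow(Rational(-105294, 37), Rational(1, 2)) = Mul(Rational(1, 37), I, Pow(3895878, Rational(1, 2)))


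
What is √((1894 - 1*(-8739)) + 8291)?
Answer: 2*√4731 ≈ 137.56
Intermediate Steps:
√((1894 - 1*(-8739)) + 8291) = √((1894 + 8739) + 8291) = √(10633 + 8291) = √18924 = 2*√4731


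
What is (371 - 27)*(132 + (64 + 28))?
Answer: 77056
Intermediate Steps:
(371 - 27)*(132 + (64 + 28)) = 344*(132 + 92) = 344*224 = 77056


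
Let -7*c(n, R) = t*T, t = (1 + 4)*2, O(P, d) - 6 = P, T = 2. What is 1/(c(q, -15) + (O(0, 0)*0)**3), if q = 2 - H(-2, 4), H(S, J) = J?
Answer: -7/20 ≈ -0.35000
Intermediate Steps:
O(P, d) = 6 + P
t = 10 (t = 5*2 = 10)
q = -2 (q = 2 - 1*4 = 2 - 4 = -2)
c(n, R) = -20/7 (c(n, R) = -10*2/7 = -1/7*20 = -20/7)
1/(c(q, -15) + (O(0, 0)*0)**3) = 1/(-20/7 + ((6 + 0)*0)**3) = 1/(-20/7 + (6*0)**3) = 1/(-20/7 + 0**3) = 1/(-20/7 + 0) = 1/(-20/7) = -7/20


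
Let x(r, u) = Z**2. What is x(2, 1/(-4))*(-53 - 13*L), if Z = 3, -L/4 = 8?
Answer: 3267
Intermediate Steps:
L = -32 (L = -4*8 = -32)
x(r, u) = 9 (x(r, u) = 3**2 = 9)
x(2, 1/(-4))*(-53 - 13*L) = 9*(-53 - 13*(-32)) = 9*(-53 + 416) = 9*363 = 3267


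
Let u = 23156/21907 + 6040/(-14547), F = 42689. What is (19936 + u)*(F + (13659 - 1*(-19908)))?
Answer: 484487273973563776/318681129 ≈ 1.5203e+9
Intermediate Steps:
u = 204532052/318681129 (u = 23156*(1/21907) + 6040*(-1/14547) = 23156/21907 - 6040/14547 = 204532052/318681129 ≈ 0.64181)
(19936 + u)*(F + (13659 - 1*(-19908))) = (19936 + 204532052/318681129)*(42689 + (13659 - 1*(-19908))) = 6353431519796*(42689 + (13659 + 19908))/318681129 = 6353431519796*(42689 + 33567)/318681129 = (6353431519796/318681129)*76256 = 484487273973563776/318681129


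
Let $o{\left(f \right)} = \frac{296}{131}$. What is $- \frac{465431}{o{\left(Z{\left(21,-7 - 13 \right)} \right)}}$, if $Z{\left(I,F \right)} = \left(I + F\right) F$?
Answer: $- \frac{60971461}{296} \approx -2.0598 \cdot 10^{5}$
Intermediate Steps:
$Z{\left(I,F \right)} = F \left(F + I\right)$ ($Z{\left(I,F \right)} = \left(F + I\right) F = F \left(F + I\right)$)
$o{\left(f \right)} = \frac{296}{131}$ ($o{\left(f \right)} = 296 \cdot \frac{1}{131} = \frac{296}{131}$)
$- \frac{465431}{o{\left(Z{\left(21,-7 - 13 \right)} \right)}} = - \frac{465431}{\frac{296}{131}} = \left(-465431\right) \frac{131}{296} = - \frac{60971461}{296}$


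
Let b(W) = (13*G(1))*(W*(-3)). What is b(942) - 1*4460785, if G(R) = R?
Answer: -4497523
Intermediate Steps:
b(W) = -39*W (b(W) = (13*1)*(W*(-3)) = 13*(-3*W) = -39*W)
b(942) - 1*4460785 = -39*942 - 1*4460785 = -36738 - 4460785 = -4497523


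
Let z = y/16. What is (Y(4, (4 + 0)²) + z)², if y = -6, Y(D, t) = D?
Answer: 841/64 ≈ 13.141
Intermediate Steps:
z = -3/8 (z = -6/16 = -6*1/16 = -3/8 ≈ -0.37500)
(Y(4, (4 + 0)²) + z)² = (4 - 3/8)² = (29/8)² = 841/64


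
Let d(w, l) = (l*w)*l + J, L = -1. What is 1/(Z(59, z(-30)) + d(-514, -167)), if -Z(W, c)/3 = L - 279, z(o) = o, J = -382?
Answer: -1/14334488 ≈ -6.9762e-8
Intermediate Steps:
d(w, l) = -382 + w*l**2 (d(w, l) = (l*w)*l - 382 = w*l**2 - 382 = -382 + w*l**2)
Z(W, c) = 840 (Z(W, c) = -3*(-1 - 279) = -3*(-280) = 840)
1/(Z(59, z(-30)) + d(-514, -167)) = 1/(840 + (-382 - 514*(-167)**2)) = 1/(840 + (-382 - 514*27889)) = 1/(840 + (-382 - 14334946)) = 1/(840 - 14335328) = 1/(-14334488) = -1/14334488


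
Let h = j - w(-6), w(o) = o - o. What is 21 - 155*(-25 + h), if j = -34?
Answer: 9166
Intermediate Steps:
w(o) = 0
h = -34 (h = -34 - 1*0 = -34 + 0 = -34)
21 - 155*(-25 + h) = 21 - 155*(-25 - 34) = 21 - 155*(-59) = 21 + 9145 = 9166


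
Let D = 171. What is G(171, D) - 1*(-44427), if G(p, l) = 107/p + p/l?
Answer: 7597295/171 ≈ 44429.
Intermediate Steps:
G(171, D) - 1*(-44427) = (107/171 + 171/171) - 1*(-44427) = (107*(1/171) + 171*(1/171)) + 44427 = (107/171 + 1) + 44427 = 278/171 + 44427 = 7597295/171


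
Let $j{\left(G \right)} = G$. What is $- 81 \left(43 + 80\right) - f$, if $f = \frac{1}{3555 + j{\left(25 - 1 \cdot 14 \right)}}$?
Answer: $- \frac{35528059}{3566} \approx -9963.0$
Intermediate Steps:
$f = \frac{1}{3566}$ ($f = \frac{1}{3555 + \left(25 - 1 \cdot 14\right)} = \frac{1}{3555 + \left(25 - 14\right)} = \frac{1}{3555 + 11} = \frac{1}{3566} \approx 0.00028043$)
$- 81 \left(43 + 80\right) - f = - 81 \left(43 + 80\right) - \frac{1}{3566} = \left(-81\right) 123 - \frac{1}{3566} = -9963 - \frac{1}{3566} = - \frac{35528059}{3566}$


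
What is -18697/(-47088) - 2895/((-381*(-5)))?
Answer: -6713465/5980176 ≈ -1.1226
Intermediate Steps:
-18697/(-47088) - 2895/((-381*(-5))) = -18697*(-1/47088) - 2895/1905 = 18697/47088 - 2895*1/1905 = 18697/47088 - 193/127 = -6713465/5980176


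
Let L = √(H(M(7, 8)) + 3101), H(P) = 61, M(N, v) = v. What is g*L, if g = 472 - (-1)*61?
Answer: 533*√3162 ≈ 29971.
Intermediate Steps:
L = √3162 (L = √(61 + 3101) = √3162 ≈ 56.232)
g = 533 (g = 472 - 1*(-61) = 472 + 61 = 533)
g*L = 533*√3162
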